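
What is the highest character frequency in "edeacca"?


Input: edeacca
Character counts:
  'a': 2
  'c': 2
  'd': 1
  'e': 2
Maximum frequency: 2

2


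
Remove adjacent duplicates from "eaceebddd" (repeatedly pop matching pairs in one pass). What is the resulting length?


Input: eaceebddd
Stack-based adjacent duplicate removal:
  Read 'e': push. Stack: e
  Read 'a': push. Stack: ea
  Read 'c': push. Stack: eac
  Read 'e': push. Stack: eace
  Read 'e': matches stack top 'e' => pop. Stack: eac
  Read 'b': push. Stack: eacb
  Read 'd': push. Stack: eacbd
  Read 'd': matches stack top 'd' => pop. Stack: eacb
  Read 'd': push. Stack: eacbd
Final stack: "eacbd" (length 5)

5


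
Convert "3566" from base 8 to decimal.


Input: "3566" in base 8
Positional expansion:
  Digit '3' (value 3) x 8^3 = 1536
  Digit '5' (value 5) x 8^2 = 320
  Digit '6' (value 6) x 8^1 = 48
  Digit '6' (value 6) x 8^0 = 6
Sum = 1910

1910


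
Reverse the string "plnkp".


Input: plnkp
Reading characters right to left:
  Position 4: 'p'
  Position 3: 'k'
  Position 2: 'n'
  Position 1: 'l'
  Position 0: 'p'
Reversed: pknlp

pknlp


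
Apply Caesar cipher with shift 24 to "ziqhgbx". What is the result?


Caesar cipher: shift "ziqhgbx" by 24
  'z' (pos 25) + 24 = pos 23 = 'x'
  'i' (pos 8) + 24 = pos 6 = 'g'
  'q' (pos 16) + 24 = pos 14 = 'o'
  'h' (pos 7) + 24 = pos 5 = 'f'
  'g' (pos 6) + 24 = pos 4 = 'e'
  'b' (pos 1) + 24 = pos 25 = 'z'
  'x' (pos 23) + 24 = pos 21 = 'v'
Result: xgofezv

xgofezv


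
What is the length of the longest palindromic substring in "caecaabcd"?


Input: "caecaabcd"
Checking substrings for palindromes:
  [4:6] "aa" (len 2) => palindrome
Longest palindromic substring: "aa" with length 2

2


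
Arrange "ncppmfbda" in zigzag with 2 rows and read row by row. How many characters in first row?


Zigzag "ncppmfbda" into 2 rows:
Placing characters:
  'n' => row 0
  'c' => row 1
  'p' => row 0
  'p' => row 1
  'm' => row 0
  'f' => row 1
  'b' => row 0
  'd' => row 1
  'a' => row 0
Rows:
  Row 0: "npmba"
  Row 1: "cpfd"
First row length: 5

5


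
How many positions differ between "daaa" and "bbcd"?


Comparing "daaa" and "bbcd" position by position:
  Position 0: 'd' vs 'b' => DIFFER
  Position 1: 'a' vs 'b' => DIFFER
  Position 2: 'a' vs 'c' => DIFFER
  Position 3: 'a' vs 'd' => DIFFER
Positions that differ: 4

4


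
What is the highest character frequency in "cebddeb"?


Input: cebddeb
Character counts:
  'b': 2
  'c': 1
  'd': 2
  'e': 2
Maximum frequency: 2

2


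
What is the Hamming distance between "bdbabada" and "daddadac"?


Comparing "bdbabada" and "daddadac" position by position:
  Position 0: 'b' vs 'd' => differ
  Position 1: 'd' vs 'a' => differ
  Position 2: 'b' vs 'd' => differ
  Position 3: 'a' vs 'd' => differ
  Position 4: 'b' vs 'a' => differ
  Position 5: 'a' vs 'd' => differ
  Position 6: 'd' vs 'a' => differ
  Position 7: 'a' vs 'c' => differ
Total differences (Hamming distance): 8

8


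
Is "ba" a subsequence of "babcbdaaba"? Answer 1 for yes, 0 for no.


Check if "ba" is a subsequence of "babcbdaaba"
Greedy scan:
  Position 0 ('b'): matches sub[0] = 'b'
  Position 1 ('a'): matches sub[1] = 'a'
  Position 2 ('b'): no match needed
  Position 3 ('c'): no match needed
  Position 4 ('b'): no match needed
  Position 5 ('d'): no match needed
  Position 6 ('a'): no match needed
  Position 7 ('a'): no match needed
  Position 8 ('b'): no match needed
  Position 9 ('a'): no match needed
All 2 characters matched => is a subsequence

1


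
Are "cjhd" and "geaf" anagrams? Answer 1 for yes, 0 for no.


Strings: "cjhd", "geaf"
Sorted first:  cdhj
Sorted second: aefg
Differ at position 0: 'c' vs 'a' => not anagrams

0


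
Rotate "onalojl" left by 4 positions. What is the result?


Input: "onalojl", rotate left by 4
First 4 characters: "onal"
Remaining characters: "ojl"
Concatenate remaining + first: "ojl" + "onal" = "ojlonal"

ojlonal


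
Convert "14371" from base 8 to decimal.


Input: "14371" in base 8
Positional expansion:
  Digit '1' (value 1) x 8^4 = 4096
  Digit '4' (value 4) x 8^3 = 2048
  Digit '3' (value 3) x 8^2 = 192
  Digit '7' (value 7) x 8^1 = 56
  Digit '1' (value 1) x 8^0 = 1
Sum = 6393

6393


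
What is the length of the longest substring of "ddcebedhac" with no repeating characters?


Input: "ddcebedhac"
Sliding window (track last position of each char):
  Position 0 ('d'): window [0,0] length 1 -- new best
  Position 1 ('d'): repeat (last at 0), move window start to 1
  Position 1 ('d'): window [1,1] length 1
  Position 2 ('c'): window [1,2] length 2 -- new best
  Position 3 ('e'): window [1,3] length 3 -- new best
  Position 4 ('b'): window [1,4] length 4 -- new best
  Position 5 ('e'): repeat (last at 3), move window start to 4
  Position 5 ('e'): window [4,5] length 2
  Position 6 ('d'): window [4,6] length 3
  Position 7 ('h'): window [4,7] length 4
  Position 8 ('a'): window [4,8] length 5 -- new best
  Position 9 ('c'): window [4,9] length 6 -- new best
Longest substring with no repeats: "bedhac" with length 6

6


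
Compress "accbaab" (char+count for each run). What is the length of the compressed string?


Input: accbaab
Runs:
  'a' x 1 => "a1"
  'c' x 2 => "c2"
  'b' x 1 => "b1"
  'a' x 2 => "a2"
  'b' x 1 => "b1"
Compressed: "a1c2b1a2b1"
Compressed length: 10

10


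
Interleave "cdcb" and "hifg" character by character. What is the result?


Interleaving "cdcb" and "hifg":
  Position 0: 'c' from first, 'h' from second => "ch"
  Position 1: 'd' from first, 'i' from second => "di"
  Position 2: 'c' from first, 'f' from second => "cf"
  Position 3: 'b' from first, 'g' from second => "bg"
Result: chdicfbg

chdicfbg


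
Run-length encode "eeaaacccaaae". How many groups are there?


Input: eeaaacccaaae
Scanning for consecutive runs:
  Group 1: 'e' x 2 (positions 0-1)
  Group 2: 'a' x 3 (positions 2-4)
  Group 3: 'c' x 3 (positions 5-7)
  Group 4: 'a' x 3 (positions 8-10)
  Group 5: 'e' x 1 (positions 11-11)
Total groups: 5

5


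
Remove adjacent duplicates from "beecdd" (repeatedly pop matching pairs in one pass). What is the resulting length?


Input: beecdd
Stack-based adjacent duplicate removal:
  Read 'b': push. Stack: b
  Read 'e': push. Stack: be
  Read 'e': matches stack top 'e' => pop. Stack: b
  Read 'c': push. Stack: bc
  Read 'd': push. Stack: bcd
  Read 'd': matches stack top 'd' => pop. Stack: bc
Final stack: "bc" (length 2)

2


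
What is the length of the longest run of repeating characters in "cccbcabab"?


Input: "cccbcabab"
Scanning for longest run:
  Position 1 ('c'): continues run of 'c', length=2
  Position 2 ('c'): continues run of 'c', length=3
  Position 3 ('b'): new char, reset run to 1
  Position 4 ('c'): new char, reset run to 1
  Position 5 ('a'): new char, reset run to 1
  Position 6 ('b'): new char, reset run to 1
  Position 7 ('a'): new char, reset run to 1
  Position 8 ('b'): new char, reset run to 1
Longest run: 'c' with length 3

3


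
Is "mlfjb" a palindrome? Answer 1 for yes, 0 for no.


Input: mlfjb
Reversed: bjflm
  Compare pos 0 ('m') with pos 4 ('b'): MISMATCH
  Compare pos 1 ('l') with pos 3 ('j'): MISMATCH
Result: not a palindrome

0


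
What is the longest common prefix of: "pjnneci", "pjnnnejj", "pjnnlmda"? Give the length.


Words: pjnneci, pjnnnejj, pjnnlmda
  Position 0: all 'p' => match
  Position 1: all 'j' => match
  Position 2: all 'n' => match
  Position 3: all 'n' => match
  Position 4: ('e', 'n', 'l') => mismatch, stop
LCP = "pjnn" (length 4)

4


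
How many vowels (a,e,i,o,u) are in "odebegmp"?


Input: odebegmp
Checking each character:
  'o' at position 0: vowel (running total: 1)
  'd' at position 1: consonant
  'e' at position 2: vowel (running total: 2)
  'b' at position 3: consonant
  'e' at position 4: vowel (running total: 3)
  'g' at position 5: consonant
  'm' at position 6: consonant
  'p' at position 7: consonant
Total vowels: 3

3


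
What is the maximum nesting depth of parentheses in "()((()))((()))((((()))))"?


Input: "()((()))((()))((((()))))"
Tracking depth:
  Position 0 '(': depth becomes 1
  Position 1 ')': depth becomes 0
  Position 2 '(': depth becomes 1
  Position 3 '(': depth becomes 2
  Position 4 '(': depth becomes 3
  Position 5 ')': depth becomes 2
  Position 6 ')': depth becomes 1
  Position 7 ')': depth becomes 0
  Position 8 '(': depth becomes 1
  Position 9 '(': depth becomes 2
  Position 10 '(': depth becomes 3
  Position 11 ')': depth becomes 2
  Position 12 ')': depth becomes 1
  Position 13 ')': depth becomes 0
  Position 14 '(': depth becomes 1
  Position 15 '(': depth becomes 2
  Position 16 '(': depth becomes 3
  Position 17 '(': depth becomes 4
  Position 18 '(': depth becomes 5
  Position 19 ')': depth becomes 4
  Position 20 ')': depth becomes 3
  Position 21 ')': depth becomes 2
  Position 22 ')': depth becomes 1
  Position 23 ')': depth becomes 0
Maximum depth reached: 5

5


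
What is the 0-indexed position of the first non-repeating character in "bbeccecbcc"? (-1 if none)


Input: bbeccecbcc
Character frequencies:
  'b': 3
  'c': 5
  'e': 2
Scanning left to right for freq == 1:
  Position 0 ('b'): freq=3, skip
  Position 1 ('b'): freq=3, skip
  Position 2 ('e'): freq=2, skip
  Position 3 ('c'): freq=5, skip
  Position 4 ('c'): freq=5, skip
  Position 5 ('e'): freq=2, skip
  Position 6 ('c'): freq=5, skip
  Position 7 ('b'): freq=3, skip
  Position 8 ('c'): freq=5, skip
  Position 9 ('c'): freq=5, skip
  No unique character found => answer = -1

-1


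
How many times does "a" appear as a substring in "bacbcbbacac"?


Searching for "a" in "bacbcbbacac"
Scanning each position:
  Position 0: "b" => no
  Position 1: "a" => MATCH
  Position 2: "c" => no
  Position 3: "b" => no
  Position 4: "c" => no
  Position 5: "b" => no
  Position 6: "b" => no
  Position 7: "a" => MATCH
  Position 8: "c" => no
  Position 9: "a" => MATCH
  Position 10: "c" => no
Total occurrences: 3

3


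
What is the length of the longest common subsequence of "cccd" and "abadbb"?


LCS of "cccd" and "abadbb"
DP table:
           a    b    a    d    b    b
      0    0    0    0    0    0    0
  c   0    0    0    0    0    0    0
  c   0    0    0    0    0    0    0
  c   0    0    0    0    0    0    0
  d   0    0    0    0    1    1    1
LCS length = dp[4][6] = 1

1


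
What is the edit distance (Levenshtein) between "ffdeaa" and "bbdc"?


Computing edit distance: "ffdeaa" -> "bbdc"
DP table:
           b    b    d    c
      0    1    2    3    4
  f   1    1    2    3    4
  f   2    2    2    3    4
  d   3    3    3    2    3
  e   4    4    4    3    3
  a   5    5    5    4    4
  a   6    6    6    5    5
Edit distance = dp[6][4] = 5

5


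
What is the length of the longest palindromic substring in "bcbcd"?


Input: "bcbcd"
Checking substrings for palindromes:
  [0:3] "bcb" (len 3) => palindrome
  [1:4] "cbc" (len 3) => palindrome
Longest palindromic substring: "bcb" with length 3

3


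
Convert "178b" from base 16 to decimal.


Input: "178b" in base 16
Positional expansion:
  Digit '1' (value 1) x 16^3 = 4096
  Digit '7' (value 7) x 16^2 = 1792
  Digit '8' (value 8) x 16^1 = 128
  Digit 'b' (value 11) x 16^0 = 11
Sum = 6027

6027


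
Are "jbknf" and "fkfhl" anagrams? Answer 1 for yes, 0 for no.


Strings: "jbknf", "fkfhl"
Sorted first:  bfjkn
Sorted second: ffhkl
Differ at position 0: 'b' vs 'f' => not anagrams

0


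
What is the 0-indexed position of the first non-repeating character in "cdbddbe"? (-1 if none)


Input: cdbddbe
Character frequencies:
  'b': 2
  'c': 1
  'd': 3
  'e': 1
Scanning left to right for freq == 1:
  Position 0 ('c'): unique! => answer = 0

0


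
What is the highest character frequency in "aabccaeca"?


Input: aabccaeca
Character counts:
  'a': 4
  'b': 1
  'c': 3
  'e': 1
Maximum frequency: 4

4


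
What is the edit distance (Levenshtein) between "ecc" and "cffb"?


Computing edit distance: "ecc" -> "cffb"
DP table:
           c    f    f    b
      0    1    2    3    4
  e   1    1    2    3    4
  c   2    1    2    3    4
  c   3    2    2    3    4
Edit distance = dp[3][4] = 4

4


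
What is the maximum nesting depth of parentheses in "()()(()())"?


Input: "()()(()())"
Tracking depth:
  Position 0 '(': depth becomes 1
  Position 1 ')': depth becomes 0
  Position 2 '(': depth becomes 1
  Position 3 ')': depth becomes 0
  Position 4 '(': depth becomes 1
  Position 5 '(': depth becomes 2
  Position 6 ')': depth becomes 1
  Position 7 '(': depth becomes 2
  Position 8 ')': depth becomes 1
  Position 9 ')': depth becomes 0
Maximum depth reached: 2

2


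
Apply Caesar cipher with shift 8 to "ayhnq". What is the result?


Caesar cipher: shift "ayhnq" by 8
  'a' (pos 0) + 8 = pos 8 = 'i'
  'y' (pos 24) + 8 = pos 6 = 'g'
  'h' (pos 7) + 8 = pos 15 = 'p'
  'n' (pos 13) + 8 = pos 21 = 'v'
  'q' (pos 16) + 8 = pos 24 = 'y'
Result: igpvy

igpvy


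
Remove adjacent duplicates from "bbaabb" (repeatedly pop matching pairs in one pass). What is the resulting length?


Input: bbaabb
Stack-based adjacent duplicate removal:
  Read 'b': push. Stack: b
  Read 'b': matches stack top 'b' => pop. Stack: (empty)
  Read 'a': push. Stack: a
  Read 'a': matches stack top 'a' => pop. Stack: (empty)
  Read 'b': push. Stack: b
  Read 'b': matches stack top 'b' => pop. Stack: (empty)
Final stack: "" (length 0)

0


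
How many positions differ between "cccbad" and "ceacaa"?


Comparing "cccbad" and "ceacaa" position by position:
  Position 0: 'c' vs 'c' => same
  Position 1: 'c' vs 'e' => DIFFER
  Position 2: 'c' vs 'a' => DIFFER
  Position 3: 'b' vs 'c' => DIFFER
  Position 4: 'a' vs 'a' => same
  Position 5: 'd' vs 'a' => DIFFER
Positions that differ: 4

4


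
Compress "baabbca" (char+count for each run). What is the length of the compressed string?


Input: baabbca
Runs:
  'b' x 1 => "b1"
  'a' x 2 => "a2"
  'b' x 2 => "b2"
  'c' x 1 => "c1"
  'a' x 1 => "a1"
Compressed: "b1a2b2c1a1"
Compressed length: 10

10


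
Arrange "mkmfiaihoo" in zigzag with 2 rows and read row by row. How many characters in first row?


Zigzag "mkmfiaihoo" into 2 rows:
Placing characters:
  'm' => row 0
  'k' => row 1
  'm' => row 0
  'f' => row 1
  'i' => row 0
  'a' => row 1
  'i' => row 0
  'h' => row 1
  'o' => row 0
  'o' => row 1
Rows:
  Row 0: "mmiio"
  Row 1: "kfaho"
First row length: 5

5


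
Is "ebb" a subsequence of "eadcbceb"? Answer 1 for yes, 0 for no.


Check if "ebb" is a subsequence of "eadcbceb"
Greedy scan:
  Position 0 ('e'): matches sub[0] = 'e'
  Position 1 ('a'): no match needed
  Position 2 ('d'): no match needed
  Position 3 ('c'): no match needed
  Position 4 ('b'): matches sub[1] = 'b'
  Position 5 ('c'): no match needed
  Position 6 ('e'): no match needed
  Position 7 ('b'): matches sub[2] = 'b'
All 3 characters matched => is a subsequence

1


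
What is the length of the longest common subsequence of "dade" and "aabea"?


LCS of "dade" and "aabea"
DP table:
           a    a    b    e    a
      0    0    0    0    0    0
  d   0    0    0    0    0    0
  a   0    1    1    1    1    1
  d   0    1    1    1    1    1
  e   0    1    1    1    2    2
LCS length = dp[4][5] = 2

2


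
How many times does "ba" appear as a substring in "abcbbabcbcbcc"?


Searching for "ba" in "abcbbabcbcbcc"
Scanning each position:
  Position 0: "ab" => no
  Position 1: "bc" => no
  Position 2: "cb" => no
  Position 3: "bb" => no
  Position 4: "ba" => MATCH
  Position 5: "ab" => no
  Position 6: "bc" => no
  Position 7: "cb" => no
  Position 8: "bc" => no
  Position 9: "cb" => no
  Position 10: "bc" => no
  Position 11: "cc" => no
Total occurrences: 1

1


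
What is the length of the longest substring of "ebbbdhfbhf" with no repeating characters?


Input: "ebbbdhfbhf"
Sliding window (track last position of each char):
  Position 0 ('e'): window [0,0] length 1 -- new best
  Position 1 ('b'): window [0,1] length 2 -- new best
  Position 2 ('b'): repeat (last at 1), move window start to 2
  Position 2 ('b'): window [2,2] length 1
  Position 3 ('b'): repeat (last at 2), move window start to 3
  Position 3 ('b'): window [3,3] length 1
  Position 4 ('d'): window [3,4] length 2
  Position 5 ('h'): window [3,5] length 3 -- new best
  Position 6 ('f'): window [3,6] length 4 -- new best
  Position 7 ('b'): repeat (last at 3), move window start to 4
  Position 7 ('b'): window [4,7] length 4
  Position 8 ('h'): repeat (last at 5), move window start to 6
  Position 8 ('h'): window [6,8] length 3
  Position 9 ('f'): repeat (last at 6), move window start to 7
  Position 9 ('f'): window [7,9] length 3
Longest substring with no repeats: "bdhf" with length 4

4


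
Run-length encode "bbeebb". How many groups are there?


Input: bbeebb
Scanning for consecutive runs:
  Group 1: 'b' x 2 (positions 0-1)
  Group 2: 'e' x 2 (positions 2-3)
  Group 3: 'b' x 2 (positions 4-5)
Total groups: 3

3


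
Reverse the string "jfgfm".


Input: jfgfm
Reading characters right to left:
  Position 4: 'm'
  Position 3: 'f'
  Position 2: 'g'
  Position 1: 'f'
  Position 0: 'j'
Reversed: mfgfj

mfgfj


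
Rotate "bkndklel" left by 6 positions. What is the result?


Input: "bkndklel", rotate left by 6
First 6 characters: "bkndkl"
Remaining characters: "el"
Concatenate remaining + first: "el" + "bkndkl" = "elbkndkl"

elbkndkl


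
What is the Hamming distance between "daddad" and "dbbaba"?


Comparing "daddad" and "dbbaba" position by position:
  Position 0: 'd' vs 'd' => same
  Position 1: 'a' vs 'b' => differ
  Position 2: 'd' vs 'b' => differ
  Position 3: 'd' vs 'a' => differ
  Position 4: 'a' vs 'b' => differ
  Position 5: 'd' vs 'a' => differ
Total differences (Hamming distance): 5

5


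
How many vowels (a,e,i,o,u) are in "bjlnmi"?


Input: bjlnmi
Checking each character:
  'b' at position 0: consonant
  'j' at position 1: consonant
  'l' at position 2: consonant
  'n' at position 3: consonant
  'm' at position 4: consonant
  'i' at position 5: vowel (running total: 1)
Total vowels: 1

1


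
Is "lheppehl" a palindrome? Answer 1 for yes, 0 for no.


Input: lheppehl
Reversed: lheppehl
  Compare pos 0 ('l') with pos 7 ('l'): match
  Compare pos 1 ('h') with pos 6 ('h'): match
  Compare pos 2 ('e') with pos 5 ('e'): match
  Compare pos 3 ('p') with pos 4 ('p'): match
Result: palindrome

1


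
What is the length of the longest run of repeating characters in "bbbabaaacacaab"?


Input: "bbbabaaacacaab"
Scanning for longest run:
  Position 1 ('b'): continues run of 'b', length=2
  Position 2 ('b'): continues run of 'b', length=3
  Position 3 ('a'): new char, reset run to 1
  Position 4 ('b'): new char, reset run to 1
  Position 5 ('a'): new char, reset run to 1
  Position 6 ('a'): continues run of 'a', length=2
  Position 7 ('a'): continues run of 'a', length=3
  Position 8 ('c'): new char, reset run to 1
  Position 9 ('a'): new char, reset run to 1
  Position 10 ('c'): new char, reset run to 1
  Position 11 ('a'): new char, reset run to 1
  Position 12 ('a'): continues run of 'a', length=2
  Position 13 ('b'): new char, reset run to 1
Longest run: 'b' with length 3

3


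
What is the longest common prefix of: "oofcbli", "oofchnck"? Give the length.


Words: oofcbli, oofchnck
  Position 0: all 'o' => match
  Position 1: all 'o' => match
  Position 2: all 'f' => match
  Position 3: all 'c' => match
  Position 4: ('b', 'h') => mismatch, stop
LCP = "oofc" (length 4)

4


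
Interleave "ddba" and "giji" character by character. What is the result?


Interleaving "ddba" and "giji":
  Position 0: 'd' from first, 'g' from second => "dg"
  Position 1: 'd' from first, 'i' from second => "di"
  Position 2: 'b' from first, 'j' from second => "bj"
  Position 3: 'a' from first, 'i' from second => "ai"
Result: dgdibjai

dgdibjai


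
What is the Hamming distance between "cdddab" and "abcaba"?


Comparing "cdddab" and "abcaba" position by position:
  Position 0: 'c' vs 'a' => differ
  Position 1: 'd' vs 'b' => differ
  Position 2: 'd' vs 'c' => differ
  Position 3: 'd' vs 'a' => differ
  Position 4: 'a' vs 'b' => differ
  Position 5: 'b' vs 'a' => differ
Total differences (Hamming distance): 6

6


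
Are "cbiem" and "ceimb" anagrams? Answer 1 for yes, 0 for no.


Strings: "cbiem", "ceimb"
Sorted first:  bceim
Sorted second: bceim
Sorted forms match => anagrams

1


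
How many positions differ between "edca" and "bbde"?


Comparing "edca" and "bbde" position by position:
  Position 0: 'e' vs 'b' => DIFFER
  Position 1: 'd' vs 'b' => DIFFER
  Position 2: 'c' vs 'd' => DIFFER
  Position 3: 'a' vs 'e' => DIFFER
Positions that differ: 4

4


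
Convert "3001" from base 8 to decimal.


Input: "3001" in base 8
Positional expansion:
  Digit '3' (value 3) x 8^3 = 1536
  Digit '0' (value 0) x 8^2 = 0
  Digit '0' (value 0) x 8^1 = 0
  Digit '1' (value 1) x 8^0 = 1
Sum = 1537

1537


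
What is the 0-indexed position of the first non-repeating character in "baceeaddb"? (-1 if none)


Input: baceeaddb
Character frequencies:
  'a': 2
  'b': 2
  'c': 1
  'd': 2
  'e': 2
Scanning left to right for freq == 1:
  Position 0 ('b'): freq=2, skip
  Position 1 ('a'): freq=2, skip
  Position 2 ('c'): unique! => answer = 2

2


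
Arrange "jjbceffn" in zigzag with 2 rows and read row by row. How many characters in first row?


Zigzag "jjbceffn" into 2 rows:
Placing characters:
  'j' => row 0
  'j' => row 1
  'b' => row 0
  'c' => row 1
  'e' => row 0
  'f' => row 1
  'f' => row 0
  'n' => row 1
Rows:
  Row 0: "jbef"
  Row 1: "jcfn"
First row length: 4

4


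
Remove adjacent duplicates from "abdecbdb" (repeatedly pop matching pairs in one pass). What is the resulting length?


Input: abdecbdb
Stack-based adjacent duplicate removal:
  Read 'a': push. Stack: a
  Read 'b': push. Stack: ab
  Read 'd': push. Stack: abd
  Read 'e': push. Stack: abde
  Read 'c': push. Stack: abdec
  Read 'b': push. Stack: abdecb
  Read 'd': push. Stack: abdecbd
  Read 'b': push. Stack: abdecbdb
Final stack: "abdecbdb" (length 8)

8


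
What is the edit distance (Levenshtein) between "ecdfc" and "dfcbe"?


Computing edit distance: "ecdfc" -> "dfcbe"
DP table:
           d    f    c    b    e
      0    1    2    3    4    5
  e   1    1    2    3    4    4
  c   2    2    2    2    3    4
  d   3    2    3    3    3    4
  f   4    3    2    3    4    4
  c   5    4    3    2    3    4
Edit distance = dp[5][5] = 4

4


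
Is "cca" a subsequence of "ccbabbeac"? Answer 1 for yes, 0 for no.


Check if "cca" is a subsequence of "ccbabbeac"
Greedy scan:
  Position 0 ('c'): matches sub[0] = 'c'
  Position 1 ('c'): matches sub[1] = 'c'
  Position 2 ('b'): no match needed
  Position 3 ('a'): matches sub[2] = 'a'
  Position 4 ('b'): no match needed
  Position 5 ('b'): no match needed
  Position 6 ('e'): no match needed
  Position 7 ('a'): no match needed
  Position 8 ('c'): no match needed
All 3 characters matched => is a subsequence

1


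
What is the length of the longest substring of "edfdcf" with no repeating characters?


Input: "edfdcf"
Sliding window (track last position of each char):
  Position 0 ('e'): window [0,0] length 1 -- new best
  Position 1 ('d'): window [0,1] length 2 -- new best
  Position 2 ('f'): window [0,2] length 3 -- new best
  Position 3 ('d'): repeat (last at 1), move window start to 2
  Position 3 ('d'): window [2,3] length 2
  Position 4 ('c'): window [2,4] length 3
  Position 5 ('f'): repeat (last at 2), move window start to 3
  Position 5 ('f'): window [3,5] length 3
Longest substring with no repeats: "edf" with length 3

3


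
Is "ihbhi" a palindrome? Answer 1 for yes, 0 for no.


Input: ihbhi
Reversed: ihbhi
  Compare pos 0 ('i') with pos 4 ('i'): match
  Compare pos 1 ('h') with pos 3 ('h'): match
Result: palindrome

1


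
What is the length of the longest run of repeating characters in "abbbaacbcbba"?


Input: "abbbaacbcbba"
Scanning for longest run:
  Position 1 ('b'): new char, reset run to 1
  Position 2 ('b'): continues run of 'b', length=2
  Position 3 ('b'): continues run of 'b', length=3
  Position 4 ('a'): new char, reset run to 1
  Position 5 ('a'): continues run of 'a', length=2
  Position 6 ('c'): new char, reset run to 1
  Position 7 ('b'): new char, reset run to 1
  Position 8 ('c'): new char, reset run to 1
  Position 9 ('b'): new char, reset run to 1
  Position 10 ('b'): continues run of 'b', length=2
  Position 11 ('a'): new char, reset run to 1
Longest run: 'b' with length 3

3


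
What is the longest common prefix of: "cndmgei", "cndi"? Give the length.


Words: cndmgei, cndi
  Position 0: all 'c' => match
  Position 1: all 'n' => match
  Position 2: all 'd' => match
  Position 3: ('m', 'i') => mismatch, stop
LCP = "cnd" (length 3)

3


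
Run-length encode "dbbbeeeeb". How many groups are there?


Input: dbbbeeeeb
Scanning for consecutive runs:
  Group 1: 'd' x 1 (positions 0-0)
  Group 2: 'b' x 3 (positions 1-3)
  Group 3: 'e' x 4 (positions 4-7)
  Group 4: 'b' x 1 (positions 8-8)
Total groups: 4

4


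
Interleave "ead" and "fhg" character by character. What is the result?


Interleaving "ead" and "fhg":
  Position 0: 'e' from first, 'f' from second => "ef"
  Position 1: 'a' from first, 'h' from second => "ah"
  Position 2: 'd' from first, 'g' from second => "dg"
Result: efahdg

efahdg


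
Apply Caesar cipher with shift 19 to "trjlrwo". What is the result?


Caesar cipher: shift "trjlrwo" by 19
  't' (pos 19) + 19 = pos 12 = 'm'
  'r' (pos 17) + 19 = pos 10 = 'k'
  'j' (pos 9) + 19 = pos 2 = 'c'
  'l' (pos 11) + 19 = pos 4 = 'e'
  'r' (pos 17) + 19 = pos 10 = 'k'
  'w' (pos 22) + 19 = pos 15 = 'p'
  'o' (pos 14) + 19 = pos 7 = 'h'
Result: mkcekph

mkcekph


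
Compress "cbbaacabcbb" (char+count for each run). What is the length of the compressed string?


Input: cbbaacabcbb
Runs:
  'c' x 1 => "c1"
  'b' x 2 => "b2"
  'a' x 2 => "a2"
  'c' x 1 => "c1"
  'a' x 1 => "a1"
  'b' x 1 => "b1"
  'c' x 1 => "c1"
  'b' x 2 => "b2"
Compressed: "c1b2a2c1a1b1c1b2"
Compressed length: 16

16


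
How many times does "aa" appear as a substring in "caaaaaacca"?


Searching for "aa" in "caaaaaacca"
Scanning each position:
  Position 0: "ca" => no
  Position 1: "aa" => MATCH
  Position 2: "aa" => MATCH
  Position 3: "aa" => MATCH
  Position 4: "aa" => MATCH
  Position 5: "aa" => MATCH
  Position 6: "ac" => no
  Position 7: "cc" => no
  Position 8: "ca" => no
Total occurrences: 5

5


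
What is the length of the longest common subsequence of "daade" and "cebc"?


LCS of "daade" and "cebc"
DP table:
           c    e    b    c
      0    0    0    0    0
  d   0    0    0    0    0
  a   0    0    0    0    0
  a   0    0    0    0    0
  d   0    0    0    0    0
  e   0    0    1    1    1
LCS length = dp[5][4] = 1

1


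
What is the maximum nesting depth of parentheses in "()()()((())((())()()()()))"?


Input: "()()()((())((())()()()()))"
Tracking depth:
  Position 0 '(': depth becomes 1
  Position 1 ')': depth becomes 0
  Position 2 '(': depth becomes 1
  Position 3 ')': depth becomes 0
  Position 4 '(': depth becomes 1
  Position 5 ')': depth becomes 0
  Position 6 '(': depth becomes 1
  Position 7 '(': depth becomes 2
  Position 8 '(': depth becomes 3
  Position 9 ')': depth becomes 2
  Position 10 ')': depth becomes 1
  Position 11 '(': depth becomes 2
  Position 12 '(': depth becomes 3
  Position 13 '(': depth becomes 4
  Position 14 ')': depth becomes 3
  Position 15 ')': depth becomes 2
  Position 16 '(': depth becomes 3
  Position 17 ')': depth becomes 2
  Position 18 '(': depth becomes 3
  Position 19 ')': depth becomes 2
  Position 20 '(': depth becomes 3
  Position 21 ')': depth becomes 2
  Position 22 '(': depth becomes 3
  Position 23 ')': depth becomes 2
  Position 24 ')': depth becomes 1
  Position 25 ')': depth becomes 0
Maximum depth reached: 4

4


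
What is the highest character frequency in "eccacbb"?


Input: eccacbb
Character counts:
  'a': 1
  'b': 2
  'c': 3
  'e': 1
Maximum frequency: 3

3


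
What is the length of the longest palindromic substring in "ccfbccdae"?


Input: "ccfbccdae"
Checking substrings for palindromes:
  [0:2] "cc" (len 2) => palindrome
  [4:6] "cc" (len 2) => palindrome
Longest palindromic substring: "cc" with length 2

2


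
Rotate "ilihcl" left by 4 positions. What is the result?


Input: "ilihcl", rotate left by 4
First 4 characters: "ilih"
Remaining characters: "cl"
Concatenate remaining + first: "cl" + "ilih" = "clilih"

clilih


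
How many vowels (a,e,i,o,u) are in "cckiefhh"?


Input: cckiefhh
Checking each character:
  'c' at position 0: consonant
  'c' at position 1: consonant
  'k' at position 2: consonant
  'i' at position 3: vowel (running total: 1)
  'e' at position 4: vowel (running total: 2)
  'f' at position 5: consonant
  'h' at position 6: consonant
  'h' at position 7: consonant
Total vowels: 2

2


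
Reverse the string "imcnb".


Input: imcnb
Reading characters right to left:
  Position 4: 'b'
  Position 3: 'n'
  Position 2: 'c'
  Position 1: 'm'
  Position 0: 'i'
Reversed: bncmi

bncmi


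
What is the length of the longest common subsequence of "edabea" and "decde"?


LCS of "edabea" and "decde"
DP table:
           d    e    c    d    e
      0    0    0    0    0    0
  e   0    0    1    1    1    1
  d   0    1    1    1    2    2
  a   0    1    1    1    2    2
  b   0    1    1    1    2    2
  e   0    1    2    2    2    3
  a   0    1    2    2    2    3
LCS length = dp[6][5] = 3

3


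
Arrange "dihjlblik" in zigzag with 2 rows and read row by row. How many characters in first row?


Zigzag "dihjlblik" into 2 rows:
Placing characters:
  'd' => row 0
  'i' => row 1
  'h' => row 0
  'j' => row 1
  'l' => row 0
  'b' => row 1
  'l' => row 0
  'i' => row 1
  'k' => row 0
Rows:
  Row 0: "dhllk"
  Row 1: "ijbi"
First row length: 5

5


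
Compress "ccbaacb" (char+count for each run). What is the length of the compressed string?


Input: ccbaacb
Runs:
  'c' x 2 => "c2"
  'b' x 1 => "b1"
  'a' x 2 => "a2"
  'c' x 1 => "c1"
  'b' x 1 => "b1"
Compressed: "c2b1a2c1b1"
Compressed length: 10

10


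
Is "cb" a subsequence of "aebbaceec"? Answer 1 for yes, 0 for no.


Check if "cb" is a subsequence of "aebbaceec"
Greedy scan:
  Position 0 ('a'): no match needed
  Position 1 ('e'): no match needed
  Position 2 ('b'): no match needed
  Position 3 ('b'): no match needed
  Position 4 ('a'): no match needed
  Position 5 ('c'): matches sub[0] = 'c'
  Position 6 ('e'): no match needed
  Position 7 ('e'): no match needed
  Position 8 ('c'): no match needed
Only matched 1/2 characters => not a subsequence

0


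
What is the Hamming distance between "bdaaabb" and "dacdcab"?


Comparing "bdaaabb" and "dacdcab" position by position:
  Position 0: 'b' vs 'd' => differ
  Position 1: 'd' vs 'a' => differ
  Position 2: 'a' vs 'c' => differ
  Position 3: 'a' vs 'd' => differ
  Position 4: 'a' vs 'c' => differ
  Position 5: 'b' vs 'a' => differ
  Position 6: 'b' vs 'b' => same
Total differences (Hamming distance): 6

6


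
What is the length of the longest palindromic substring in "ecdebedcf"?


Input: "ecdebedcf"
Checking substrings for palindromes:
  [1:8] "cdebedc" (len 7) => palindrome
  [2:7] "debed" (len 5) => palindrome
  [3:6] "ebe" (len 3) => palindrome
Longest palindromic substring: "cdebedc" with length 7

7


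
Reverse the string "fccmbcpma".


Input: fccmbcpma
Reading characters right to left:
  Position 8: 'a'
  Position 7: 'm'
  Position 6: 'p'
  Position 5: 'c'
  Position 4: 'b'
  Position 3: 'm'
  Position 2: 'c'
  Position 1: 'c'
  Position 0: 'f'
Reversed: ampcbmccf

ampcbmccf


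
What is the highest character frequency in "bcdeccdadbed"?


Input: bcdeccdadbed
Character counts:
  'a': 1
  'b': 2
  'c': 3
  'd': 4
  'e': 2
Maximum frequency: 4

4


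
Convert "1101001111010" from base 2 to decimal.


Input: "1101001111010" in base 2
Positional expansion:
  Digit '1' (value 1) x 2^12 = 4096
  Digit '1' (value 1) x 2^11 = 2048
  Digit '0' (value 0) x 2^10 = 0
  Digit '1' (value 1) x 2^9 = 512
  Digit '0' (value 0) x 2^8 = 0
  Digit '0' (value 0) x 2^7 = 0
  Digit '1' (value 1) x 2^6 = 64
  Digit '1' (value 1) x 2^5 = 32
  Digit '1' (value 1) x 2^4 = 16
  Digit '1' (value 1) x 2^3 = 8
  Digit '0' (value 0) x 2^2 = 0
  Digit '1' (value 1) x 2^1 = 2
  Digit '0' (value 0) x 2^0 = 0
Sum = 6778

6778


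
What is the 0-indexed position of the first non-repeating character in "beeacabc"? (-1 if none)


Input: beeacabc
Character frequencies:
  'a': 2
  'b': 2
  'c': 2
  'e': 2
Scanning left to right for freq == 1:
  Position 0 ('b'): freq=2, skip
  Position 1 ('e'): freq=2, skip
  Position 2 ('e'): freq=2, skip
  Position 3 ('a'): freq=2, skip
  Position 4 ('c'): freq=2, skip
  Position 5 ('a'): freq=2, skip
  Position 6 ('b'): freq=2, skip
  Position 7 ('c'): freq=2, skip
  No unique character found => answer = -1

-1


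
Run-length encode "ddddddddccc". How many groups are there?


Input: ddddddddccc
Scanning for consecutive runs:
  Group 1: 'd' x 8 (positions 0-7)
  Group 2: 'c' x 3 (positions 8-10)
Total groups: 2

2


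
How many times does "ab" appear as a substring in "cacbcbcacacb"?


Searching for "ab" in "cacbcbcacacb"
Scanning each position:
  Position 0: "ca" => no
  Position 1: "ac" => no
  Position 2: "cb" => no
  Position 3: "bc" => no
  Position 4: "cb" => no
  Position 5: "bc" => no
  Position 6: "ca" => no
  Position 7: "ac" => no
  Position 8: "ca" => no
  Position 9: "ac" => no
  Position 10: "cb" => no
Total occurrences: 0

0


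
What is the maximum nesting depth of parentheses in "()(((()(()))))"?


Input: "()(((()(()))))"
Tracking depth:
  Position 0 '(': depth becomes 1
  Position 1 ')': depth becomes 0
  Position 2 '(': depth becomes 1
  Position 3 '(': depth becomes 2
  Position 4 '(': depth becomes 3
  Position 5 '(': depth becomes 4
  Position 6 ')': depth becomes 3
  Position 7 '(': depth becomes 4
  Position 8 '(': depth becomes 5
  Position 9 ')': depth becomes 4
  Position 10 ')': depth becomes 3
  Position 11 ')': depth becomes 2
  Position 12 ')': depth becomes 1
  Position 13 ')': depth becomes 0
Maximum depth reached: 5

5


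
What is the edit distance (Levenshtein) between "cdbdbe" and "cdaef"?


Computing edit distance: "cdbdbe" -> "cdaef"
DP table:
           c    d    a    e    f
      0    1    2    3    4    5
  c   1    0    1    2    3    4
  d   2    1    0    1    2    3
  b   3    2    1    1    2    3
  d   4    3    2    2    2    3
  b   5    4    3    3    3    3
  e   6    5    4    4    3    4
Edit distance = dp[6][5] = 4

4


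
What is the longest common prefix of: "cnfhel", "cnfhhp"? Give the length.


Words: cnfhel, cnfhhp
  Position 0: all 'c' => match
  Position 1: all 'n' => match
  Position 2: all 'f' => match
  Position 3: all 'h' => match
  Position 4: ('e', 'h') => mismatch, stop
LCP = "cnfh" (length 4)

4


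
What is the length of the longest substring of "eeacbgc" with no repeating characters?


Input: "eeacbgc"
Sliding window (track last position of each char):
  Position 0 ('e'): window [0,0] length 1 -- new best
  Position 1 ('e'): repeat (last at 0), move window start to 1
  Position 1 ('e'): window [1,1] length 1
  Position 2 ('a'): window [1,2] length 2 -- new best
  Position 3 ('c'): window [1,3] length 3 -- new best
  Position 4 ('b'): window [1,4] length 4 -- new best
  Position 5 ('g'): window [1,5] length 5 -- new best
  Position 6 ('c'): repeat (last at 3), move window start to 4
  Position 6 ('c'): window [4,6] length 3
Longest substring with no repeats: "eacbg" with length 5

5


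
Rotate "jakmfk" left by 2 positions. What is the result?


Input: "jakmfk", rotate left by 2
First 2 characters: "ja"
Remaining characters: "kmfk"
Concatenate remaining + first: "kmfk" + "ja" = "kmfkja"

kmfkja


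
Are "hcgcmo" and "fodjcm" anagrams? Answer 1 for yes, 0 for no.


Strings: "hcgcmo", "fodjcm"
Sorted first:  ccghmo
Sorted second: cdfjmo
Differ at position 1: 'c' vs 'd' => not anagrams

0


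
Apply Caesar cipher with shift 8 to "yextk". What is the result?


Caesar cipher: shift "yextk" by 8
  'y' (pos 24) + 8 = pos 6 = 'g'
  'e' (pos 4) + 8 = pos 12 = 'm'
  'x' (pos 23) + 8 = pos 5 = 'f'
  't' (pos 19) + 8 = pos 1 = 'b'
  'k' (pos 10) + 8 = pos 18 = 's'
Result: gmfbs

gmfbs


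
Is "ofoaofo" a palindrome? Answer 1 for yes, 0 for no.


Input: ofoaofo
Reversed: ofoaofo
  Compare pos 0 ('o') with pos 6 ('o'): match
  Compare pos 1 ('f') with pos 5 ('f'): match
  Compare pos 2 ('o') with pos 4 ('o'): match
Result: palindrome

1


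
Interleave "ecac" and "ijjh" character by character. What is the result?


Interleaving "ecac" and "ijjh":
  Position 0: 'e' from first, 'i' from second => "ei"
  Position 1: 'c' from first, 'j' from second => "cj"
  Position 2: 'a' from first, 'j' from second => "aj"
  Position 3: 'c' from first, 'h' from second => "ch"
Result: eicjajch

eicjajch


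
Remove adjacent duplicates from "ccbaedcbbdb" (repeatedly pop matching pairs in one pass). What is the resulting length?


Input: ccbaedcbbdb
Stack-based adjacent duplicate removal:
  Read 'c': push. Stack: c
  Read 'c': matches stack top 'c' => pop. Stack: (empty)
  Read 'b': push. Stack: b
  Read 'a': push. Stack: ba
  Read 'e': push. Stack: bae
  Read 'd': push. Stack: baed
  Read 'c': push. Stack: baedc
  Read 'b': push. Stack: baedcb
  Read 'b': matches stack top 'b' => pop. Stack: baedc
  Read 'd': push. Stack: baedcd
  Read 'b': push. Stack: baedcdb
Final stack: "baedcdb" (length 7)

7


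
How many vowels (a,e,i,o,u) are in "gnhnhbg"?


Input: gnhnhbg
Checking each character:
  'g' at position 0: consonant
  'n' at position 1: consonant
  'h' at position 2: consonant
  'n' at position 3: consonant
  'h' at position 4: consonant
  'b' at position 5: consonant
  'g' at position 6: consonant
Total vowels: 0

0


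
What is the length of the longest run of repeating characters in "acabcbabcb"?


Input: "acabcbabcb"
Scanning for longest run:
  Position 1 ('c'): new char, reset run to 1
  Position 2 ('a'): new char, reset run to 1
  Position 3 ('b'): new char, reset run to 1
  Position 4 ('c'): new char, reset run to 1
  Position 5 ('b'): new char, reset run to 1
  Position 6 ('a'): new char, reset run to 1
  Position 7 ('b'): new char, reset run to 1
  Position 8 ('c'): new char, reset run to 1
  Position 9 ('b'): new char, reset run to 1
Longest run: 'a' with length 1

1


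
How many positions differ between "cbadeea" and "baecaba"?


Comparing "cbadeea" and "baecaba" position by position:
  Position 0: 'c' vs 'b' => DIFFER
  Position 1: 'b' vs 'a' => DIFFER
  Position 2: 'a' vs 'e' => DIFFER
  Position 3: 'd' vs 'c' => DIFFER
  Position 4: 'e' vs 'a' => DIFFER
  Position 5: 'e' vs 'b' => DIFFER
  Position 6: 'a' vs 'a' => same
Positions that differ: 6

6


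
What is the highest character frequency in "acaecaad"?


Input: acaecaad
Character counts:
  'a': 4
  'c': 2
  'd': 1
  'e': 1
Maximum frequency: 4

4


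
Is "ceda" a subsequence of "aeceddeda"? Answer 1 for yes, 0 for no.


Check if "ceda" is a subsequence of "aeceddeda"
Greedy scan:
  Position 0 ('a'): no match needed
  Position 1 ('e'): no match needed
  Position 2 ('c'): matches sub[0] = 'c'
  Position 3 ('e'): matches sub[1] = 'e'
  Position 4 ('d'): matches sub[2] = 'd'
  Position 5 ('d'): no match needed
  Position 6 ('e'): no match needed
  Position 7 ('d'): no match needed
  Position 8 ('a'): matches sub[3] = 'a'
All 4 characters matched => is a subsequence

1


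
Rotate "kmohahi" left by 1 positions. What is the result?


Input: "kmohahi", rotate left by 1
First 1 characters: "k"
Remaining characters: "mohahi"
Concatenate remaining + first: "mohahi" + "k" = "mohahik"

mohahik


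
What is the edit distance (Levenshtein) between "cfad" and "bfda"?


Computing edit distance: "cfad" -> "bfda"
DP table:
           b    f    d    a
      0    1    2    3    4
  c   1    1    2    3    4
  f   2    2    1    2    3
  a   3    3    2    2    2
  d   4    4    3    2    3
Edit distance = dp[4][4] = 3

3
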